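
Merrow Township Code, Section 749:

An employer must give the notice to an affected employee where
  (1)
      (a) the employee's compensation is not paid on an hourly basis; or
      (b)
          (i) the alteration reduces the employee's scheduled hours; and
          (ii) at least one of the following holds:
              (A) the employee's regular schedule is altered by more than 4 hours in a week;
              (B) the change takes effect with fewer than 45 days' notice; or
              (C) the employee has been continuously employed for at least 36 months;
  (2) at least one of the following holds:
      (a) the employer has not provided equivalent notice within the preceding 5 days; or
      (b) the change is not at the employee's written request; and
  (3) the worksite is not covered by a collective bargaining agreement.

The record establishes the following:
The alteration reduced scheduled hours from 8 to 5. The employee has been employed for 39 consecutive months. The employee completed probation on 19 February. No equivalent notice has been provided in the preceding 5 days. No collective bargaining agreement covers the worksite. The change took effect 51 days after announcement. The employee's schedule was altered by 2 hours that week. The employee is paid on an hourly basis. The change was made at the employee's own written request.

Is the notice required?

(a) not (hourly-paid) — not met.
(i) hours reduced — satisfied.
(A) schedule shift > 4h — fails.
(B) < 45 days' notice — not satisfied.
(C) tenure ≥ 36 mo. — holds.
(ii) = F OR F OR T = true.
(b): T AND T → true.
(1): F OR T → true.
(a) no recent notice — holds.
(b) not employee-requested — not met.
So (2) is satisfied (T OR F).
(3) no CBA — holds.
Overall = T AND T AND T = true.

Yes — required.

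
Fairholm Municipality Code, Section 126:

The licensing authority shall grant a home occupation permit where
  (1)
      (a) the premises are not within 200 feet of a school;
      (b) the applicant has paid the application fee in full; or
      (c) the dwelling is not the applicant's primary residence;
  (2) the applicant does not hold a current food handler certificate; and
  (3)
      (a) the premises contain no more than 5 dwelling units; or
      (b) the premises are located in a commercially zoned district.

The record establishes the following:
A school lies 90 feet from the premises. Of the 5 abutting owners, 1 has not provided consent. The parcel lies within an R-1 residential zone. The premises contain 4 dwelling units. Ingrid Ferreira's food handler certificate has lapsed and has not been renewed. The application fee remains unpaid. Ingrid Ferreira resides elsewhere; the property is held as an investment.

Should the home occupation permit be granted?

(a) ≥200 ft from school — not satisfied.
(b) fee paid — not satisfied.
(c) not (primary residence) — met.
(1) = F OR F OR T = true.
(2) not (food handler cert.) — met.
(a) ≤ 5 units — holds.
(b) commercially zoned — not satisfied.
(3) = T OR F = true.
Overall: T AND T AND T → true.

Yes — granted.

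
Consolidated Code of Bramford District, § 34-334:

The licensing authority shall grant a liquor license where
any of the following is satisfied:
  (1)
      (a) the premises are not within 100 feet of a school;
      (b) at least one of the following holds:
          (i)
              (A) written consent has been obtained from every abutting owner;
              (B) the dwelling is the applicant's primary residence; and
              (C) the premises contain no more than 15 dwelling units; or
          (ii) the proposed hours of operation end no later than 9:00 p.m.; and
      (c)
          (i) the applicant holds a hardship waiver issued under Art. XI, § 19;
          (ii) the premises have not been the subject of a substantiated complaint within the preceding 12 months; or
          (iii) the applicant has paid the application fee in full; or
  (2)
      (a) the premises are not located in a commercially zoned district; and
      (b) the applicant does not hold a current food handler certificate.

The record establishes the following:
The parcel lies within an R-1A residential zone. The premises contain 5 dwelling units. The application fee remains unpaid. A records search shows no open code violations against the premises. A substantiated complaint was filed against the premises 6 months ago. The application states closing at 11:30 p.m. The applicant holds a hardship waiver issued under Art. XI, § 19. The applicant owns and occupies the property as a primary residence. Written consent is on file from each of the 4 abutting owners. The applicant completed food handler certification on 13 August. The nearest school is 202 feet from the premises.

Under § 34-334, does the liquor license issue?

Yes — granted.

(a) ≥100 ft from school — satisfied.
(A) all abutters consent — met.
(B) primary residence — holds.
(C) ≤ 15 units — holds.
So (i) is satisfied (T AND T AND T).
(ii) closes by 9 p.m. — not met.
So (b) is satisfied (T OR F).
(i) hardship waiver — met.
(ii) no complaint in 12 mo. — fails.
(iii) fee paid — fails.
(c) = T OR F OR F = true.
(1): T AND T AND T → true.
(a) not (commercially zoned) — satisfied.
(b) not (food handler cert.) — not met.
So (2) is not satisfied (T AND F).
So Overall is satisfied (T OR F).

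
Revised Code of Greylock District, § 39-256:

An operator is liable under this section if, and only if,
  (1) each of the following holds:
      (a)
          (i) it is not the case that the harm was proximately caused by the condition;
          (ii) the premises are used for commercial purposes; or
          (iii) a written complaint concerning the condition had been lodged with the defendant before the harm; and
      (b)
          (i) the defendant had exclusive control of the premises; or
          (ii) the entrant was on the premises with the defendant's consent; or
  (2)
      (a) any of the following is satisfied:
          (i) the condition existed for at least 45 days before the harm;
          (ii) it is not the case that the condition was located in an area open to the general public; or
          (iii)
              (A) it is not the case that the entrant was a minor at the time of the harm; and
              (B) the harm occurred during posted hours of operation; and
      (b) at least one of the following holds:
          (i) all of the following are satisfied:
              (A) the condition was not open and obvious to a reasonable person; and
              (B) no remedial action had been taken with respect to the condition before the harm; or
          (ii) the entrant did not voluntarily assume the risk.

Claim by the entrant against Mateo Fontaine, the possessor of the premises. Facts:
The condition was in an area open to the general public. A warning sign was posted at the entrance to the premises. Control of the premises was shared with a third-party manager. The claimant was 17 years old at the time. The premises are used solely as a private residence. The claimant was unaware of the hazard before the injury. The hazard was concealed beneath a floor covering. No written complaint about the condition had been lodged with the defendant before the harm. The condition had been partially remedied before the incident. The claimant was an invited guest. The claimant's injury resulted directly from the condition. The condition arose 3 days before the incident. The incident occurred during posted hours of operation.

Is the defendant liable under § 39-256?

No — not liable.

(i) not (proximate cause) — fails.
(ii) commercial use — not met.
(iii) complaint lodged — not met.
(a): F OR F OR F → false.
(i) exclusive control — fails.
(ii) consent to enter — met.
So (b) is satisfied (F OR T).
(1): F AND T → false.
(i) condition ≥45 days old — not satisfied.
(ii) not (public area) — not met.
(A) not (entrant a minor) — not satisfied.
(B) during posted hours — holds.
(iii): F AND T → false.
(a): F OR F OR F → false.
(A) not open/obvious — satisfied.
(B) no remedial action — not satisfied.
(i) = T AND F = false.
(ii) no assumed risk — holds.
So (b) is satisfied (F OR T).
(2) = F AND T = false.
So Overall is not satisfied (F OR F).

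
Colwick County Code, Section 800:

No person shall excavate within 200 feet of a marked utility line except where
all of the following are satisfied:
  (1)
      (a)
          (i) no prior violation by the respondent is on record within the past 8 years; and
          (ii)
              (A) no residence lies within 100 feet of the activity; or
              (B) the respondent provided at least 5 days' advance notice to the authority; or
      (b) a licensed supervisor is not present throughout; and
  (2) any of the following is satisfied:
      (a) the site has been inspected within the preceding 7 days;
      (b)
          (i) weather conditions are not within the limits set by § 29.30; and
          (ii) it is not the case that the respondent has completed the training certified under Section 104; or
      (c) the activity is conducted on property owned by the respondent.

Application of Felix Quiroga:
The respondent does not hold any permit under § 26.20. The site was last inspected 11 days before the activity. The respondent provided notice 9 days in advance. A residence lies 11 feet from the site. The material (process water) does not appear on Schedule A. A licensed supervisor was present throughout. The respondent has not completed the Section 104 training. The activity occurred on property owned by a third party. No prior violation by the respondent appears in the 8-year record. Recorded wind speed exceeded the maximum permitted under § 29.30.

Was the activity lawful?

Yes — lawful.

(i) no prior violation — satisfied.
(A) no residence in 100 ft — fails.
(B) ≥5 days' notice — satisfied.
(ii) = F OR T = true.
So (a) is satisfied (T AND T).
(b) not (supervisor present) — not met.
(1): T OR F → true.
(a) site inspected — not satisfied.
(i) not (weather ok) — satisfied.
(ii) not (training certified) — met.
So (b) is satisfied (T AND T).
(c) own property — not met.
(2) = F OR T OR F = true.
Overall: T AND T → true.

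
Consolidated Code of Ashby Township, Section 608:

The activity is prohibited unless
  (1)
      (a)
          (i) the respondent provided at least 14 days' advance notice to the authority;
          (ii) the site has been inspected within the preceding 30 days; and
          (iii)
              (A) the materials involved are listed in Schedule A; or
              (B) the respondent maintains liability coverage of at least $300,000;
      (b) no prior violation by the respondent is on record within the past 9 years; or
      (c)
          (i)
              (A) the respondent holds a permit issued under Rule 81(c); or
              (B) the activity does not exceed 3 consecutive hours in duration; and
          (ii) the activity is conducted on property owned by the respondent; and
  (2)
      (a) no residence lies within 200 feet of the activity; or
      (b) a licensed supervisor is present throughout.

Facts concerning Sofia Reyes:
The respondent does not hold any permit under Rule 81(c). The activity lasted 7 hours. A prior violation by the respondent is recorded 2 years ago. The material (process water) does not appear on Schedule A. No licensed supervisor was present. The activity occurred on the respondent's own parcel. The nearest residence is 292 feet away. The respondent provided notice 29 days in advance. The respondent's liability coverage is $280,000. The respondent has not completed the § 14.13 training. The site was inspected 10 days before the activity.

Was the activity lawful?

(i) ≥14 days' notice — met.
(ii) site inspected — satisfied.
(A) Schedule A material — fails.
(B) coverage ≥ $300,000 — not satisfied.
(iii): F OR F → false.
(a) = T AND T AND F = false.
(b) no prior violation — not met.
(A) holds permit — not met.
(B) ≤ 3 hrs duration — fails.
(i) = F OR F = false.
(ii) own property — satisfied.
(c) = F AND T = false.
(1) = F OR F OR F = false.
(a) no residence in 200 ft — met.
(b) supervisor present — not met.
(2) = T OR F = true.
Overall = F AND T = false.

No — unlawful.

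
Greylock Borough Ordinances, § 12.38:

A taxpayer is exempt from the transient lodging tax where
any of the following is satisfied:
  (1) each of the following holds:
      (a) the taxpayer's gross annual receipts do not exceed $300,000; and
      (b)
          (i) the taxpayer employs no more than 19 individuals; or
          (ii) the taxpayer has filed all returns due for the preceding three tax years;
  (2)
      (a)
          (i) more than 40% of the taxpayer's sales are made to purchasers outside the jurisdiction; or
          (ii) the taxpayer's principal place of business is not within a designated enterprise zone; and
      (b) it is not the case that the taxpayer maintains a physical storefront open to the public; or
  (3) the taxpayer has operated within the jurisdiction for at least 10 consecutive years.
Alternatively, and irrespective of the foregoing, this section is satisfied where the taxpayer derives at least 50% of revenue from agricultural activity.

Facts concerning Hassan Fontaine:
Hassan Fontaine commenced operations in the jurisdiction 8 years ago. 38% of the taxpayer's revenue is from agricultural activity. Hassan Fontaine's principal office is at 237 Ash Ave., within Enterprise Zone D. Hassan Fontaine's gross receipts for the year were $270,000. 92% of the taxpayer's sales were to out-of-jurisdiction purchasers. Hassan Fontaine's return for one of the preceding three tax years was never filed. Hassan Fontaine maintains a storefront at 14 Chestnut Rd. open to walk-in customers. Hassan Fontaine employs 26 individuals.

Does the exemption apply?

No — not exempt.

(a) receipts ≤ $300,000 — satisfied.
(i) ≤ 19 employees — fails.
(ii) returns current — not satisfied.
(b): F OR F → false.
So (1) is not satisfied (T AND F).
(i) >40% out-of-jur. sales — satisfied.
(ii) not (in enterprise zone) — not satisfied.
(a) = T OR F = true.
(b) not (has storefront) — not satisfied.
So (2) is not satisfied (T AND F).
(3) ≥ 10 yrs in jurisdiction — not met.
So Overall is not satisfied (F OR F OR F).
Exception (≥50% agricultural) — not satisfied.
Result: main false OR exception false → false.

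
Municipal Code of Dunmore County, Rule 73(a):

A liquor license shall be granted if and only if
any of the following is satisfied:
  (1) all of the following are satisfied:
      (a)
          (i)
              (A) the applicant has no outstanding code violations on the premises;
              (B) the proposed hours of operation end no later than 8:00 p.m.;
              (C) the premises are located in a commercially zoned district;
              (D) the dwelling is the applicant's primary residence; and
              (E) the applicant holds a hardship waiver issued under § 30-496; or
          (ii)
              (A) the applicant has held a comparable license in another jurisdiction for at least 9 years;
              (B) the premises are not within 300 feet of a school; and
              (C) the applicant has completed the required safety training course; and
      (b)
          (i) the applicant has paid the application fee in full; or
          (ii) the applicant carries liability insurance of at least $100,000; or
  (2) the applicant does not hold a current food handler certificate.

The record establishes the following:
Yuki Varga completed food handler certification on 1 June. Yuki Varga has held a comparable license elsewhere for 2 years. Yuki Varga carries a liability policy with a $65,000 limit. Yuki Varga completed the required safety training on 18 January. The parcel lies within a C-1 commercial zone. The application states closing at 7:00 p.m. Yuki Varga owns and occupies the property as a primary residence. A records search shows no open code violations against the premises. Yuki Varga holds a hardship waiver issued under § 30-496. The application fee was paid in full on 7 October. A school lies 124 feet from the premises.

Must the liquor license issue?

Yes — granted.

(A) no code violations — satisfied.
(B) closes by 8 p.m. — met.
(C) commercially zoned — satisfied.
(D) primary residence — holds.
(E) hardship waiver — holds.
(i) = T AND T AND T AND T AND T = true.
(A) prior license ≥ 9 yr — not met.
(B) ≥300 ft from school — not met.
(C) safety training — met.
So (ii) is not satisfied (F AND F AND T).
So (a) is satisfied (T OR F).
(i) fee paid — satisfied.
(ii) insurance ≥ $100,000 — fails.
(b) = T OR F = true.
(1): T AND T → true.
(2) not (food handler cert.) — not met.
Overall = T OR F = true.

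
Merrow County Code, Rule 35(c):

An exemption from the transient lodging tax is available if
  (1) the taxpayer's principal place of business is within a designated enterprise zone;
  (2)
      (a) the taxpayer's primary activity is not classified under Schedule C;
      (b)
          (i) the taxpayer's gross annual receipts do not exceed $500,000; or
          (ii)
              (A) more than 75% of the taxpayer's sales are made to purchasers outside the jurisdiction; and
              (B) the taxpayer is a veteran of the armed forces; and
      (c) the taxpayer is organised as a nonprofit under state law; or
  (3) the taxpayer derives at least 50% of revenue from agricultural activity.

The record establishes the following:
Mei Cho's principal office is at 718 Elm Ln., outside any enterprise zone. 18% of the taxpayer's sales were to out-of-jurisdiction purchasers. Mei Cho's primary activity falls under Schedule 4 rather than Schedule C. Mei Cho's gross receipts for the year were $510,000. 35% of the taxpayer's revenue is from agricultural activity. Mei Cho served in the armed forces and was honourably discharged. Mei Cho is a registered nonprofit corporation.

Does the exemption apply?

No — not exempt.

(1) in enterprise zone — not satisfied.
(a) not (Schedule C activity) — holds.
(i) receipts ≤ $500,000 — not met.
(A) >75% out-of-jur. sales — not satisfied.
(B) veteran — holds.
(ii) = F AND T = false.
(b): F OR F → false.
(c) nonprofit — met.
So (2) is not satisfied (T AND F AND T).
(3) ≥50% agricultural — fails.
Overall: F OR F OR F → false.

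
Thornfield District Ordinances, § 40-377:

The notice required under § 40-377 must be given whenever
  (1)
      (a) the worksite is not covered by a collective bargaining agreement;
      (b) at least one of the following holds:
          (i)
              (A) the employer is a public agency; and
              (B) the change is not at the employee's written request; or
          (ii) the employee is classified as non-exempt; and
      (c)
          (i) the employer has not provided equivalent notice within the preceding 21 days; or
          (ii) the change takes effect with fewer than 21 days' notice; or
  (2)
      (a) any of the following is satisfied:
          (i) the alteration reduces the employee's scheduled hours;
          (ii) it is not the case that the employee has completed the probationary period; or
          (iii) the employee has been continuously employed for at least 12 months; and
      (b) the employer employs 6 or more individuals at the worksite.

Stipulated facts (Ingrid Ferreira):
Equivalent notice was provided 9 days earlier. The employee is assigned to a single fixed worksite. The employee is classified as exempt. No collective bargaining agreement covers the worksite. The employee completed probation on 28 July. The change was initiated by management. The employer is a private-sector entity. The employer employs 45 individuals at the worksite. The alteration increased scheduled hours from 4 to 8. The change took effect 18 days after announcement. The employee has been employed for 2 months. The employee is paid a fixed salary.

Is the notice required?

No — not required.

(a) no CBA — satisfied.
(A) public agency — fails.
(B) not employee-requested — satisfied.
(i): F AND T → false.
(ii) non-exempt — not satisfied.
(b): F OR F → false.
(i) no recent notice — fails.
(ii) < 21 days' notice — satisfied.
(c): F OR T → true.
(1) = T AND F AND T = false.
(i) hours reduced — not met.
(ii) not (past probation) — not met.
(iii) tenure ≥ 12 mo. — not satisfied.
So (a) is not satisfied (F OR F OR F).
(b) ≥ 6 at site — satisfied.
So (2) is not satisfied (F AND T).
So Overall is not satisfied (F OR F).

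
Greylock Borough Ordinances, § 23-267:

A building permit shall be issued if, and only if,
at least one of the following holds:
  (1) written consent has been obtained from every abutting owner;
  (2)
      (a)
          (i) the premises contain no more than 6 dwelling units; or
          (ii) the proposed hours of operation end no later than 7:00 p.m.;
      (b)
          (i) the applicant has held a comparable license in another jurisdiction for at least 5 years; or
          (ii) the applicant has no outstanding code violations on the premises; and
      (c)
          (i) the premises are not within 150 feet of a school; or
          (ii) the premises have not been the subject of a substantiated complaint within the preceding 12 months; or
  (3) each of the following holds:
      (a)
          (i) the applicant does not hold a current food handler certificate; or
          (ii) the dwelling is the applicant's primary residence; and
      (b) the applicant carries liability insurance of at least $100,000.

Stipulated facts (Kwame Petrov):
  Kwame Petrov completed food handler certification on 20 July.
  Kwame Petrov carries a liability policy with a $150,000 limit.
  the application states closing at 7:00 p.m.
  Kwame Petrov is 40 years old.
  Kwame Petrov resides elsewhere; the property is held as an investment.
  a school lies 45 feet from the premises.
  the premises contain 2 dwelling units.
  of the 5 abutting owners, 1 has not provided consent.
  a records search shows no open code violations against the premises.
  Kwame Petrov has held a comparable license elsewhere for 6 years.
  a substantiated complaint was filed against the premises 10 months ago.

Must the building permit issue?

No — denied.

(1) all abutters consent — not satisfied.
(i) ≤ 6 units — met.
(ii) closes by 7 p.m. — satisfied.
So (a) is satisfied (T OR T).
(i) prior license ≥ 5 yr — met.
(ii) no code violations — satisfied.
So (b) is satisfied (T OR T).
(i) ≥150 ft from school — fails.
(ii) no complaint in 12 mo. — not met.
So (c) is not satisfied (F OR F).
(2) = T AND T AND F = false.
(i) not (food handler cert.) — not satisfied.
(ii) primary residence — fails.
(a) = F OR F = false.
(b) insurance ≥ $100,000 — met.
(3) = F AND T = false.
So Overall is not satisfied (F OR F OR F).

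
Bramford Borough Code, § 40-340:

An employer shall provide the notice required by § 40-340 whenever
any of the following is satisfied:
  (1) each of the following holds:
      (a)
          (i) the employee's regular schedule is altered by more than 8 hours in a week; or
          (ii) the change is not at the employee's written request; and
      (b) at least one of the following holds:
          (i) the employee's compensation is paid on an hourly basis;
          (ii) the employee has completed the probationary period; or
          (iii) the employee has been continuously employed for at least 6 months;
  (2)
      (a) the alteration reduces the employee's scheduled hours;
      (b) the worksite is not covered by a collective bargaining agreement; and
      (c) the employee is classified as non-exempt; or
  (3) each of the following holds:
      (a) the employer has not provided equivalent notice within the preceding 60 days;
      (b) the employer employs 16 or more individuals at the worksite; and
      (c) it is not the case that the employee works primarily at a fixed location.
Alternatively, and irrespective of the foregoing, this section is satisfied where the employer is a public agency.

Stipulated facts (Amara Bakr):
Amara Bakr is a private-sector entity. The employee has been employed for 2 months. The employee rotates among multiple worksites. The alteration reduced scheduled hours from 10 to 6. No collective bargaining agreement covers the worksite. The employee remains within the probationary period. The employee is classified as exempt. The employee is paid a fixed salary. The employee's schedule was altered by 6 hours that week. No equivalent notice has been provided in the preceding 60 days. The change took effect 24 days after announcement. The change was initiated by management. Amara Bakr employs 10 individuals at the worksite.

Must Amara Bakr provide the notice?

No — not required.

(i) schedule shift > 8h — not satisfied.
(ii) not employee-requested — satisfied.
So (a) is satisfied (F OR T).
(i) hourly-paid — not met.
(ii) past probation — not met.
(iii) tenure ≥ 6 mo. — not met.
(b) = F OR F OR F = false.
(1): T AND F → false.
(a) hours reduced — holds.
(b) no CBA — satisfied.
(c) non-exempt — not satisfied.
So (2) is not satisfied (T AND T AND F).
(a) no recent notice — met.
(b) ≥ 16 at site — fails.
(c) not (fixed location) — met.
So (3) is not satisfied (T AND F AND T).
So Overall is not satisfied (F OR F OR F).
Exception (public agency) — not satisfied.
Result: main false OR exception false → false.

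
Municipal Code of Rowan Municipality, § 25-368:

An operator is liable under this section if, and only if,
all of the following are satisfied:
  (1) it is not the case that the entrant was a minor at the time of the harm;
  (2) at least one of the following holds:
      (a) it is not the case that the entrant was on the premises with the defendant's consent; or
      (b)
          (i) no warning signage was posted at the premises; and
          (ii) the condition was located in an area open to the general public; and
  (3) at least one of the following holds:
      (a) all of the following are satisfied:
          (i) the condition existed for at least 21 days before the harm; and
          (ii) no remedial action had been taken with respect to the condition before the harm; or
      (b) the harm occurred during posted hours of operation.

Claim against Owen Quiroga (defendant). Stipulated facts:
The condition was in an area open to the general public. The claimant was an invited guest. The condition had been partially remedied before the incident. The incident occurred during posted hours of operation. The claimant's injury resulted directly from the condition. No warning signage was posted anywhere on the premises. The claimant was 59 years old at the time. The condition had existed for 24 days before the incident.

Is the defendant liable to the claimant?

Yes — liable.

(1) not (entrant a minor) — satisfied.
(a) not (consent to enter) — not met.
(i) no signage posted — met.
(ii) public area — met.
(b): T AND T → true.
So (2) is satisfied (F OR T).
(i) condition ≥21 days old — satisfied.
(ii) no remedial action — fails.
(a) = T AND F = false.
(b) during posted hours — met.
(3): F OR T → true.
Overall = T AND T AND T = true.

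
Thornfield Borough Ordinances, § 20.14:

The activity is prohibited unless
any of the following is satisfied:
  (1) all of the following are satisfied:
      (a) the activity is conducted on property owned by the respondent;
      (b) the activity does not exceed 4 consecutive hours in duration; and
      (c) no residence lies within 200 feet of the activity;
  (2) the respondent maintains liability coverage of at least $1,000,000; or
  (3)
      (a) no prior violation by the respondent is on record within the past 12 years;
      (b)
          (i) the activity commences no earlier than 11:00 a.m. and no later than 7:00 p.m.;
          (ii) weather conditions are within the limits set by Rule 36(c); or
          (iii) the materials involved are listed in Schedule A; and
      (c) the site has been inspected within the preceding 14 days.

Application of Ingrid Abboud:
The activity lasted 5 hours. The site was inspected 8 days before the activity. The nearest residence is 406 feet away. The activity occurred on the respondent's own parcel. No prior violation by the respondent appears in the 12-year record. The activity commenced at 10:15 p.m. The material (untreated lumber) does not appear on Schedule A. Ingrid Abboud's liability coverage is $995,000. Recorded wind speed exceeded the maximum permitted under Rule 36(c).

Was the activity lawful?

(a) own property — holds.
(b) ≤ 4 hrs duration — fails.
(c) no residence in 200 ft — holds.
So (1) is not satisfied (T AND F AND T).
(2) coverage ≥ $1,000,000 — not met.
(a) no prior violation — met.
(i) start within hours — fails.
(ii) weather ok — not satisfied.
(iii) Schedule A material — not satisfied.
So (b) is not satisfied (F OR F OR F).
(c) site inspected — holds.
(3) = T AND F AND T = false.
Overall = F OR F OR F = false.

No — unlawful.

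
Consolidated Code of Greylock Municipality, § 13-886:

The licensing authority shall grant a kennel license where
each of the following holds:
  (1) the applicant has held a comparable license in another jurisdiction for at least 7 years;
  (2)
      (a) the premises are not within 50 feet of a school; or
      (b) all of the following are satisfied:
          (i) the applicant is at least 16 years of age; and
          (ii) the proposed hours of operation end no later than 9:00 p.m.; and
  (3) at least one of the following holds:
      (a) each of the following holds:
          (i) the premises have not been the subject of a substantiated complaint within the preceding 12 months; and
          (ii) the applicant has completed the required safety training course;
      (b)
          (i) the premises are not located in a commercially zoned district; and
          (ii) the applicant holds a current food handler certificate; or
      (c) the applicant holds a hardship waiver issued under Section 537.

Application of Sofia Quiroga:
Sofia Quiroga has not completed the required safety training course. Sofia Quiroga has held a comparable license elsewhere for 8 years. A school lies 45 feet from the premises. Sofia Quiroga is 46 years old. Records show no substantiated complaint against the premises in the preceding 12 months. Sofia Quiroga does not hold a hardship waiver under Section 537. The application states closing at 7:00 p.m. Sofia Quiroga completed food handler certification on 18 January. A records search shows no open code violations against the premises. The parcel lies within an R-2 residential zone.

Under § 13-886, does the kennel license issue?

(1) prior license ≥ 7 yr — met.
(a) ≥50 ft from school — not met.
(i) age ≥ 16 — holds.
(ii) closes by 9 p.m. — holds.
(b): T AND T → true.
(2) = F OR T = true.
(i) no complaint in 12 mo. — holds.
(ii) safety training — not satisfied.
(a) = T AND F = false.
(i) not (commercially zoned) — holds.
(ii) food handler cert. — met.
So (b) is satisfied (T AND T).
(c) hardship waiver — fails.
(3) = F OR T OR F = true.
Overall = T AND T AND T = true.

Yes — granted.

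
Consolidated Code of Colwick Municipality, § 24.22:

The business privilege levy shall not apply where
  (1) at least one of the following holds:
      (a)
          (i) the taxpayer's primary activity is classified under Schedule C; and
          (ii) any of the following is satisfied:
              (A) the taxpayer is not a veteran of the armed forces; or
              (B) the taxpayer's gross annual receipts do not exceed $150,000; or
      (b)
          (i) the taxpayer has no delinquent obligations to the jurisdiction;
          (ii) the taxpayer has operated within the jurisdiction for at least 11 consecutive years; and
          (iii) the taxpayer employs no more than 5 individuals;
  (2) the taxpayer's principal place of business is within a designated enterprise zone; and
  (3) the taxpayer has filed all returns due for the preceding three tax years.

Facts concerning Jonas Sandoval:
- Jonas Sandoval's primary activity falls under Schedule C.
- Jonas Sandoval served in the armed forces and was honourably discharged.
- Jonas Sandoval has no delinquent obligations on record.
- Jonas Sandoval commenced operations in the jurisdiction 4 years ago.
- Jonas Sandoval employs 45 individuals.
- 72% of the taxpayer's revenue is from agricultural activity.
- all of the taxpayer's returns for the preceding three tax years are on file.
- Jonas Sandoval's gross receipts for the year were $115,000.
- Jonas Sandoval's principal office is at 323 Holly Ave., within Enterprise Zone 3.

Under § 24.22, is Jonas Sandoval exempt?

Yes — exempt.

(i) Schedule C activity — holds.
(A) not (veteran) — fails.
(B) receipts ≤ $150,000 — met.
So (ii) is satisfied (F OR T).
So (a) is satisfied (T AND T).
(i) no delinquency — holds.
(ii) ≥ 11 yrs in jurisdiction — fails.
(iii) ≤ 5 employees — not met.
So (b) is not satisfied (T AND F AND F).
(1): T OR F → true.
(2) in enterprise zone — satisfied.
(3) returns current — holds.
So Overall is satisfied (T AND T AND T).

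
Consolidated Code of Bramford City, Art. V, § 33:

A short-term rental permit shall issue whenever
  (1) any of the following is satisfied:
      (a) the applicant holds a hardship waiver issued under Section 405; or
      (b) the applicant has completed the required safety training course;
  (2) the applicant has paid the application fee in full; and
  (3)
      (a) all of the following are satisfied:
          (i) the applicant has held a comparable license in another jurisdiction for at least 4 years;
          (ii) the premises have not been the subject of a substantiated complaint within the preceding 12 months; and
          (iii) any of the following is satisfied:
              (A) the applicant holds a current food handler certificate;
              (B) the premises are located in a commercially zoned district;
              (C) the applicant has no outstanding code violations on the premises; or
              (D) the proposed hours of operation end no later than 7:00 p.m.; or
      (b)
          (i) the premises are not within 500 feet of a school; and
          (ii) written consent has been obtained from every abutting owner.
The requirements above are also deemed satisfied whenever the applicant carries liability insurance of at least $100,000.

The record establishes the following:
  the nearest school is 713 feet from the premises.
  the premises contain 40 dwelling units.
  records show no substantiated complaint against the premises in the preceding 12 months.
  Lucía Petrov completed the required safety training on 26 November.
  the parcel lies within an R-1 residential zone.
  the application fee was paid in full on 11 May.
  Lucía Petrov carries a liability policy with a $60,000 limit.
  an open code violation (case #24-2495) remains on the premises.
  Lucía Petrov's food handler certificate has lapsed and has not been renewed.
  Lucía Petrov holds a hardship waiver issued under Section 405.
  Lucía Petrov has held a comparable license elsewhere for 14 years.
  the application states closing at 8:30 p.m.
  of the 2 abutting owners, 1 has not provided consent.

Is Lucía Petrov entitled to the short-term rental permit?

(a) hardship waiver — met.
(b) safety training — satisfied.
(1) = T OR T = true.
(2) fee paid — holds.
(i) prior license ≥ 4 yr — met.
(ii) no complaint in 12 mo. — holds.
(A) food handler cert. — fails.
(B) commercially zoned — not met.
(C) no code violations — not satisfied.
(D) closes by 7 p.m. — not satisfied.
(iii) = F OR F OR F OR F = false.
(a): T AND T AND F → false.
(i) ≥500 ft from school — met.
(ii) all abutters consent — fails.
(b) = T AND F = false.
(3) = F OR F = false.
So Overall is not satisfied (T AND T AND F).
Exception (insurance ≥ $100,000) — not satisfied.
Result: main false OR exception false → false.

No — denied.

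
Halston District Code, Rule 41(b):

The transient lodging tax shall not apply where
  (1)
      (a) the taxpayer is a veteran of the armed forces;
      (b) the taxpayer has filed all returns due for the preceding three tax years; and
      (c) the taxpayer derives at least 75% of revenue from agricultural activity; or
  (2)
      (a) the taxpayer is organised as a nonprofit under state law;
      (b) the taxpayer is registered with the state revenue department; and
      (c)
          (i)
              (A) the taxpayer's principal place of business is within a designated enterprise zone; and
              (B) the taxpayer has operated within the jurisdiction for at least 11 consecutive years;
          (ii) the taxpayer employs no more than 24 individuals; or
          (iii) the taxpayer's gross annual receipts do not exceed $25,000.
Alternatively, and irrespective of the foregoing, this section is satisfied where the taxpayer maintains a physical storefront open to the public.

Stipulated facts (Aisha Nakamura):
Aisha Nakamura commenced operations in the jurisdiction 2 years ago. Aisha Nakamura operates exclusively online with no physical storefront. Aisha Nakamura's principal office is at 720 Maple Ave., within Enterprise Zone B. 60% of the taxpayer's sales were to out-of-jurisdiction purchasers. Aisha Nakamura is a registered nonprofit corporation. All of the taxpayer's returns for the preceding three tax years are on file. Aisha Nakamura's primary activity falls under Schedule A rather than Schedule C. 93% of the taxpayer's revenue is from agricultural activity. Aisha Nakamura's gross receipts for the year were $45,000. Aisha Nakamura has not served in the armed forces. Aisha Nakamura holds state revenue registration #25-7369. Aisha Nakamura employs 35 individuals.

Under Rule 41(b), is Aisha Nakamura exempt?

(a) veteran — not satisfied.
(b) returns current — holds.
(c) ≥75% agricultural — met.
(1) = F AND T AND T = false.
(a) nonprofit — holds.
(b) state-registered — holds.
(A) in enterprise zone — met.
(B) ≥ 11 yrs in jurisdiction — not met.
(i) = T AND F = false.
(ii) ≤ 24 employees — not met.
(iii) receipts ≤ $25,000 — not met.
(c) = F OR F OR F = false.
So (2) is not satisfied (T AND T AND F).
Overall: F OR F → false.
Exception (has storefront) — not satisfied.
Result: main false OR exception false → false.

No — not exempt.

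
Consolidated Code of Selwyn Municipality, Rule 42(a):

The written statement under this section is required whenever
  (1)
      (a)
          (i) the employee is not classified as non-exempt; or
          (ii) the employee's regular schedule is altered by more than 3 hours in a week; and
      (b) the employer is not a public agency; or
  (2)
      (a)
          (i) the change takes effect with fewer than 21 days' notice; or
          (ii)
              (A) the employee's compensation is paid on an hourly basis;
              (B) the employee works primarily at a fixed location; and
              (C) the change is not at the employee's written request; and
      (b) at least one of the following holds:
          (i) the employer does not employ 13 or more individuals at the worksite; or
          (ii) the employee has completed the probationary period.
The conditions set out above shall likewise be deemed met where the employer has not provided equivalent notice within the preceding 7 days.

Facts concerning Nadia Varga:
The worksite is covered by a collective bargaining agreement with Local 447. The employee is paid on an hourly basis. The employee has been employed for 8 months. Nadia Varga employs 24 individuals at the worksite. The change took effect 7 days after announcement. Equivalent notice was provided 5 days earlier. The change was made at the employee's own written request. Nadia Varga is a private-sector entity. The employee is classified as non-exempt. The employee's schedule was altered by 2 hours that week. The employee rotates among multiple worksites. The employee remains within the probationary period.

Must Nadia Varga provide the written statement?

(i) not (non-exempt) — not satisfied.
(ii) schedule shift > 3h — not met.
(a) = F OR F = false.
(b) not (public agency) — satisfied.
(1): F AND T → false.
(i) < 21 days' notice — satisfied.
(A) hourly-paid — holds.
(B) fixed location — not met.
(C) not employee-requested — not satisfied.
(ii) = T AND F AND F = false.
(a): T OR F → true.
(i) not (≥ 13 at site) — not met.
(ii) past probation — not satisfied.
So (b) is not satisfied (F OR F).
(2) = T AND F = false.
So Overall is not satisfied (F OR F).
Exception (no recent notice) — not satisfied.
Result: main false OR exception false → false.

No — not required.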